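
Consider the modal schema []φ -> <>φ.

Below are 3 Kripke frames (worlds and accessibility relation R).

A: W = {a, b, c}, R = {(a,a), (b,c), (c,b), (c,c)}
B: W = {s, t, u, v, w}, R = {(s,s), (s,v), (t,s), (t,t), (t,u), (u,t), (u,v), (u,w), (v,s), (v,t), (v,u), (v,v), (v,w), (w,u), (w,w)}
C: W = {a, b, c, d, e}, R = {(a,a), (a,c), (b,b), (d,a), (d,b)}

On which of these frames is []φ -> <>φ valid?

A, B

The schema corresponds to seriality: forall x exists y Rxy.
A: satisfies the condition.
B: satisfies the condition.
C: fails — world c has no successor.
Valid on: A, B.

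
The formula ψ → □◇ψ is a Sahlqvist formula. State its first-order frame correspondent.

Suppose ψ→□◇ψ is valid. Take Rxy and set V(ψ)={x}. Then ψ at x, so □◇ψ at x, so ◇ψ at y, so some z with Ryz has ψ; z=x, i.e. Ryx.
Conversely, any frame satisfying ∀x ∀y (Rxy → Ryx) validates the schema.
So the correspondent is symmetry.

symmetry: ∀x ∀y (Rxy → Ryx)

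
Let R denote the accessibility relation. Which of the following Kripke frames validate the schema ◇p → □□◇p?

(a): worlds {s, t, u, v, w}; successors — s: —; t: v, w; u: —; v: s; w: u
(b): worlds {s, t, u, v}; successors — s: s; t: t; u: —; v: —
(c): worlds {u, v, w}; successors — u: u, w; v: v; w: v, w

(b)

The schema corresponds to a generalized confluence (Geach) condition: ∀x ∀y ∀z ((xRy ∧ xR²z) → ∃w (y = w ∧ zRw)).
(a): fails — tRv, tR²s but no w* with v=w* and sRw*.
(b): holds.
(c): fails — uRu, uR²v but no t with u=t and vRt.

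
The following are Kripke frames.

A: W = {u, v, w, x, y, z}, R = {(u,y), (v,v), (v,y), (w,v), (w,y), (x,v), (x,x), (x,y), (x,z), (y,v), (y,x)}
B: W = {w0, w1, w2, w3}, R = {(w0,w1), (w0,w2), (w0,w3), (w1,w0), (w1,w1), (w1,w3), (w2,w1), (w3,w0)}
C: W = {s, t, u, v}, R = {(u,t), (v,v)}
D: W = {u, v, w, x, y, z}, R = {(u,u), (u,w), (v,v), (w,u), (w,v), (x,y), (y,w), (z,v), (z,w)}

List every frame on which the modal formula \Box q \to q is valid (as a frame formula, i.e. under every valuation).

none

Frame correspondent (Sahlqvist): \forall x Rxx — i.e. reflexivity.
A: fails — world u does not see itself.
B: fails — world w0 does not see itself.
C: fails — world s does not see itself.
D: fails — world w does not see itself.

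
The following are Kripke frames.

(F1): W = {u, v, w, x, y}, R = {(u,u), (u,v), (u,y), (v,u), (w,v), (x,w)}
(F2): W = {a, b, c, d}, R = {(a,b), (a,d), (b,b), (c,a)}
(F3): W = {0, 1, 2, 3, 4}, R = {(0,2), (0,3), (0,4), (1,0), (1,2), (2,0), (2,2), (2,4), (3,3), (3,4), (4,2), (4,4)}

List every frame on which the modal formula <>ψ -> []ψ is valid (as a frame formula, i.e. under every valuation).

Frame correspondent (Sahlqvist): forall x forall y forall z (Rxy & Rxz -> y = z) — i.e. partial functionality.
(F1): fails — u sees both u and v.
(F2): fails — a sees both b and d.
(F3): fails — 0 sees both 2 and 3.
Valid on no frame.

none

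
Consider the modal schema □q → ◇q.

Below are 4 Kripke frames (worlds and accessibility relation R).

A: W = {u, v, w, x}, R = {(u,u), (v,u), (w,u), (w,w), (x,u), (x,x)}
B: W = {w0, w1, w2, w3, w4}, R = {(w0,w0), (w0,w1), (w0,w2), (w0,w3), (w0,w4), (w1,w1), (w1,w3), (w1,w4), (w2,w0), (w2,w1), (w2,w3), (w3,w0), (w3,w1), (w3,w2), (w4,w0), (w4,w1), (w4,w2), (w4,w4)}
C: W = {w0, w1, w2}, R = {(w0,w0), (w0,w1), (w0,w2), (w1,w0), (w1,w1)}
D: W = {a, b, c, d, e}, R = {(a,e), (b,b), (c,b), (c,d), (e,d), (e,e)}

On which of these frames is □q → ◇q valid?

Frame correspondent (Sahlqvist): ∀x ∃y Rxy — i.e. seriality.
A: satisfies the condition.
B: satisfies the condition.
C: fails — world w2 has no successor.
D: fails — world d has no successor.
Valid on: A, B.

A, B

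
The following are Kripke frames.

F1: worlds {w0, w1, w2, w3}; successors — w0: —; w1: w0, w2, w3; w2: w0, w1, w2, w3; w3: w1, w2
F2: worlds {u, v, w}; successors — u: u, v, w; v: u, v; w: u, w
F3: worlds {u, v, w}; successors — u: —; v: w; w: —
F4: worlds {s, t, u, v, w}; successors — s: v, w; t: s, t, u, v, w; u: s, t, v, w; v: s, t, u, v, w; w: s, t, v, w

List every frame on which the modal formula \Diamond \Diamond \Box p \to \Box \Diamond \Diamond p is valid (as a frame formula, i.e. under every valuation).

F2, F3, F4

The schema corresponds to a generalized confluence (Geach) condition: \forall x \forall y \forall z ((x R^2 y \wedge xRz) \to \exists w (yRw \wedge z R^2 w)).
F1: fails — w1R²w0, w1Rw0 but no w with w0Rw and w0R²w.
F2: condition met.
F3: condition met.
F4: condition met.
Valid on: F2, F3, F4.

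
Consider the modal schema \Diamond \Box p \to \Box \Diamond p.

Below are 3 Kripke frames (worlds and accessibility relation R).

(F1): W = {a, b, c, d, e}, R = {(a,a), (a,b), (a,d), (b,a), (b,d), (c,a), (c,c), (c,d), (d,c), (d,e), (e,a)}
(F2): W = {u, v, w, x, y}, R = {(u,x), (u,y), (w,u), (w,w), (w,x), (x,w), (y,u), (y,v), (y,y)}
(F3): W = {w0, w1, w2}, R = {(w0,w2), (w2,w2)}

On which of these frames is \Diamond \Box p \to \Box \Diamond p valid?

(F3)

This is the axiom for convergence; its first-order frame correspondent is \forall x \forall y \forall z (Rxy \wedge Rxz \to \exists w (Ryw \wedge Rzw)).
(F1): fails — Rab and Rad but b and d have no common successor.
(F2): fails — Rux and Ruy but x and y have no common successor.
(F3): condition met.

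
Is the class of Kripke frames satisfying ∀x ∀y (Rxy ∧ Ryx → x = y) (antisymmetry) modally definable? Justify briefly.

No

If a class were modally definable it would be closed under surjective bounded morphisms (Goldblatt–Thomason).
The 8-cycle (worlds a,b,c,d,e,f,g,h with a→b→c→d→e→f→g→h→a) is antisymmetric. Sending even-indexed worlds to • and odd-indexed worlds to ∘ is a surjective bounded morphism onto the two-world frame with •↔∘, which is not antisymmetric.
So no modal formula (or set of formulas) defines exactly the antisymmetric frames.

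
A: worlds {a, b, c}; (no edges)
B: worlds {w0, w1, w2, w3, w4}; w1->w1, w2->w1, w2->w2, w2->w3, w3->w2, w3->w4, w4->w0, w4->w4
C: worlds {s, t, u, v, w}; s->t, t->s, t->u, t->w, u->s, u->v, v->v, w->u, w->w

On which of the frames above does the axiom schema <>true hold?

Frame correspondent (Sahlqvist): forall x exists y Rxy — i.e. seriality.
A: fails — world a has no successor.
B: fails — world w0 has no successor.
C: holds.

C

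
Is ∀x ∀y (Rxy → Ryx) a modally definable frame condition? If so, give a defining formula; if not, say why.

Yes, by q → □◇q

This is a Sahlqvist condition; the B axiom q → □◇q defines it.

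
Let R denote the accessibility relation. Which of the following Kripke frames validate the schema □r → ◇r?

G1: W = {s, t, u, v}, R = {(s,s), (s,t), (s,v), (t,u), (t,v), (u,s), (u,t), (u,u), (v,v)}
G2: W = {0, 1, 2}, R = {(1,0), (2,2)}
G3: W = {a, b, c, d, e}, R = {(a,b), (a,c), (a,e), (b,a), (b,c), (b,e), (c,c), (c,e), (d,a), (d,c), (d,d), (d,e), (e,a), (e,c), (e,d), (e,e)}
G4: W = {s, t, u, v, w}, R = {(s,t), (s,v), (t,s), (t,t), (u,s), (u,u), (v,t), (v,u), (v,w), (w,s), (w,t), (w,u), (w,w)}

Frame correspondent (Sahlqvist): ∀x ∃y Rxy — i.e. seriality.
G1: ✓.
G2: fails — world 0 has no successor.
G3: ✓.
G4: ✓.
Valid on: G1, G3, G4.

G1, G3, G4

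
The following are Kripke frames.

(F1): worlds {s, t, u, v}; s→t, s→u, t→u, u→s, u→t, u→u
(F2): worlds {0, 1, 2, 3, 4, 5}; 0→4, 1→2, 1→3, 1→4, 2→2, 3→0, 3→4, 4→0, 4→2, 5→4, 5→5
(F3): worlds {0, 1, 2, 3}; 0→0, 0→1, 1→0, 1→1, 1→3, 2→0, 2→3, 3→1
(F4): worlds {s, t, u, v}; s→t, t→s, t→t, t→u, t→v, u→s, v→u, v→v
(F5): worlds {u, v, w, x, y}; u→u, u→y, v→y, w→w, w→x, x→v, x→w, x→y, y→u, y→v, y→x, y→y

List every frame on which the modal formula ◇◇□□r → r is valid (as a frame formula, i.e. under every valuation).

(F1)

The schema corresponds to a generalized confluence (Geach) condition: ∀x ∀y (xR²y → ∃w (yR²w ∧ x = w)).
(F1): condition met.
(F2): fails — 0R²2 but no w with 2R²w and 0=w.
(F3): fails — 2R²0 but no w with 0R²w and 2=w.
(F4): fails — sR²u but no w with uR²w and s=w.
(F5): fails — wR²v but no t with vR²t and w=t.
Valid on: (F1).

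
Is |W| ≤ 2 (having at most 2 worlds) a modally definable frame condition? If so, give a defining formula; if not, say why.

Modal frame validity is preserved under disjoint unions.
Any modal formula valid on each of 3 disjoint one-world frames is valid on their disjoint union (validity is preserved under disjoint unions). Each one-world frame has |W|=1≤2, but the union has |W|=3.
So the class is not modally definable.

Not definable by any modal formula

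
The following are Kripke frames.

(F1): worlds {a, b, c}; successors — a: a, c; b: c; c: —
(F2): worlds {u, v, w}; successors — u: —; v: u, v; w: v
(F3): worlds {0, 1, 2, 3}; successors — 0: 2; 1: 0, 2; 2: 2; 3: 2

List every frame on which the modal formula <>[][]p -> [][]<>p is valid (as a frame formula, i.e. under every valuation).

Frame correspondent (Sahlqvist): forall x forall y forall z ((xRy & x R^2 z) -> exists w (y R^2 w & zRw)) — i.e. a generalized confluence (Geach) condition.
(F1): fails — aRa, aR²c but no w with aR²w and cRw.
(F2): fails — vRu, vR²u but no t with uR²t and uRt.
(F3): holds.
Valid on: (F3).

(F3)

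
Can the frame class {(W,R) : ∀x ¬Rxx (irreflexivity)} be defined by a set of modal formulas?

If a class were modally definable it would be closed under surjective bounded morphisms (Goldblatt–Thomason).
The 3-cycle (worlds w0,w1,w2 with w0→w1→w2→w0) is irreflexive, and the map sending every world to a single reflexive point • is a surjective bounded morphism (forth: every edge maps to (•,•); back: every world has a successor). So any modal formula valid on the 3-cycle is also valid on the reflexive point, which is not irreflexive.
Hence irreflexivity is not modally definable.

Not modally definable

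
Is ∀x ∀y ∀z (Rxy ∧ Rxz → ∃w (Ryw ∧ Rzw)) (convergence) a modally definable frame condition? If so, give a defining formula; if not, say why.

Definable; ◇□q → □◇q defines it

The condition is convergence. A defining modal formula is ◇□q → □◇q.
Suppose ◇□q→□◇q is valid. Take Rxy, Rxz and set V(q)={w : Ryw}. Then □q at y so ◇□q at x, so □◇q at x, so ◇q at z, giving w with Rzw and Ryw.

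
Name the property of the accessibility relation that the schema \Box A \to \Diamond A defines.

Suppose □A→◇A is valid. At any x set V(A)=W. Then □A at x, so ◇A at x, so x has a successor.
The converse is a direct semantic check.
Frame condition: \forall x \exists y Rxy.

Seriality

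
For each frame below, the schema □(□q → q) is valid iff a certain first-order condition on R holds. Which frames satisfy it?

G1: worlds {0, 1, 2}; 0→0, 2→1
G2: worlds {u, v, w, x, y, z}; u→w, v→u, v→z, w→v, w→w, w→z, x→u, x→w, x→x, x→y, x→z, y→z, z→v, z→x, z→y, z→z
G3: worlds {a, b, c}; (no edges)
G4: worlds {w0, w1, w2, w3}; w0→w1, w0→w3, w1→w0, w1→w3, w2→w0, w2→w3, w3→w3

G3

The schema corresponds to shift-reflexivity: ∀x ∀y (Rxy → Ryy).
G1: fails — R21 but not R11.
G2: fails — Rvu but not Ruu.
G3: ✓.
G4: fails — Rw1w0 but not Rw0w0.
Valid on: G3.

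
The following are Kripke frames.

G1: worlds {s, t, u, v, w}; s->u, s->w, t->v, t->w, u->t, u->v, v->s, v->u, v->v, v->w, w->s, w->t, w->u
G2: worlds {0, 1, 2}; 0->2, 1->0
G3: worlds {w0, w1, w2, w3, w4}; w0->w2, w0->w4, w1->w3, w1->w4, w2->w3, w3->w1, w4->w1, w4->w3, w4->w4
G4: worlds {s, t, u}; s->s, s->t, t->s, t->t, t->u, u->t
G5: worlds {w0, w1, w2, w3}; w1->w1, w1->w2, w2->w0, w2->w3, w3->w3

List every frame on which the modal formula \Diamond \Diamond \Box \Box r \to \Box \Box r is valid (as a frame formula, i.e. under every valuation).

G4

This is the axiom for a generalized confluence (Geach) condition; its first-order frame correspondent is \forall x \forall y \forall z ((x R^2 y \wedge x R^2 z) \to \exists w (y R^2 w \wedge z = w)).
G1: fails — sR²u, sR²t but no w* with uR²w* and t=w*.
G2: fails — 1R²2, 1R²2 but no w with 2R²w and 2=w.
G3: fails — w0R²w3, w0R²w1 but no w with w3R²w and w1=w.
G4: satisfies the condition.
G5: fails — w1R²w0, w1R²w0 but no w with w0R²w and w0=w.
Valid on: G4.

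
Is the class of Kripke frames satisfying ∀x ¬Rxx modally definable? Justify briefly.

Not definable by any modal formula

Modal frame validity is preserved under surjective bounded morphisms.
The 3-cycle (worlds 0,1,2 with 0→1→2→0) is irreflexive, and the map sending every world to a single reflexive point • is a surjective bounded morphism (forth: every edge maps to (•,•); back: every world has a successor). So any modal formula valid on the 3-cycle is also valid on the reflexive point, which is not irreflexive.
So no modal formula (or set of formulas) defines exactly the irreflexive frames.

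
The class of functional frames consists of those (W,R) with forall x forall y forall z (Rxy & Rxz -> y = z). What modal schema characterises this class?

◇p → □p

This is partial functionality; the standard corresponding axiom is CD: ◇p → □p.
Suppose ◇p→□p is valid. Take Rxy, Rxz and set V(p)={y}. Then ◇p at x, so □p at x, so p at z, i.e. z=y.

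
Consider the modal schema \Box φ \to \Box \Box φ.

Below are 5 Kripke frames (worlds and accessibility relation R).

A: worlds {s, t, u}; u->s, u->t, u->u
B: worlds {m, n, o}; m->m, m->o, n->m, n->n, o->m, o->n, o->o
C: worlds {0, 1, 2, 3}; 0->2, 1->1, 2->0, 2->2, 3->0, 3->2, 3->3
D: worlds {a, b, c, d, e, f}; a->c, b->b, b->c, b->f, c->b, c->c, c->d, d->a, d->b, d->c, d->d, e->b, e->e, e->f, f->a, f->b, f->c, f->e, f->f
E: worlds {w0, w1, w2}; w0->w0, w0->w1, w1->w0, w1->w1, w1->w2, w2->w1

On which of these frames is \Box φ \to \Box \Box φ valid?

This is the axiom for transitivity; its first-order frame correspondent is \forall x \forall y \forall z (Rxy \wedge Ryz \to Rxz).
A: condition met.
B: fails — Rmo and Ron but not Rmn.
C: fails — R02 and R20 but not R00.
D: fails — Rcd and Rda but not Rca.
E: fails — Rw0w1 and Rw1w2 but not Rw0w2.
Valid on: A.

A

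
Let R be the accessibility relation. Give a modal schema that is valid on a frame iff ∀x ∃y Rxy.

□s → ◇s

A defining formula is □s → ◇s (the D axiom).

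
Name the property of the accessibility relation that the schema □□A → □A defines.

This schema is the C4 axiom.
Its frame correspondent is density — ∀x ∀y (Rxy → ∃z (Rxz ∧ Rzy)).

density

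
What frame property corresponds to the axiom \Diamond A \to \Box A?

Suppose ◇A→□A is valid. Take Rxy, Rxz and set V(A)={y}. Then ◇A at x, so □A at x, so A at z, i.e. z=y.

Partial functionality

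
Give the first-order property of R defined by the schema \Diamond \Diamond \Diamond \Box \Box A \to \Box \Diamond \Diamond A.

This is a Sahlqvist (Geach-type) schema ◇^3□^2A → □^1◇^2A.
Minimal-valuation argument: fix x; take any y with xR^3y and any z with xR^1z. Set V(A) to the set of worlds R-reachable from y in exactly 2 steps. Then □^2A holds at y, so the antecedent holds at x; validity forces ◇^2A at z, giving a w with zR^2w and yR^2w.
First-order correspondent: \forall x \forall y \forall z ((x R^3 y \wedge xRz) \to \exists w (y R^2 w \wedge z R^2 w)).

\forall x \forall y \forall z ((x R^3 y \wedge xRz) \to \exists w (y R^2 w \wedge z R^2 w))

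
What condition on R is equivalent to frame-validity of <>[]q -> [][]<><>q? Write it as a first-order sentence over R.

This is a Sahlqvist (Geach-type) schema ◇^1□^1q → □^2◇^2q.
First-order correspondent: forall x forall y forall z ((xRy & x R^2 z) -> exists w (yRw & z R^2 w)).

forall x forall y forall z ((xRy & x R^2 z) -> exists w (yRw & z R^2 w))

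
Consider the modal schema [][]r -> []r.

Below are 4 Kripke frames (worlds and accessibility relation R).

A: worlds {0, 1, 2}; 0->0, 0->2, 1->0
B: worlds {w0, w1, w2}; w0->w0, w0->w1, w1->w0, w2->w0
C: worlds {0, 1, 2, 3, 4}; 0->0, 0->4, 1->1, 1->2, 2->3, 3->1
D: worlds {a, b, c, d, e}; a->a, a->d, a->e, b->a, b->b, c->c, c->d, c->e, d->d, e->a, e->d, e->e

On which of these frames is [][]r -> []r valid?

A, B, D

This is the axiom for density; its first-order frame correspondent is forall x forall y (Rxy -> exists z (Rxz & Rzy)).
A: condition met.
B: condition met.
C: fails — R23 but no z with R2z and Rz3.
D: condition met.
Valid on: A, B, D.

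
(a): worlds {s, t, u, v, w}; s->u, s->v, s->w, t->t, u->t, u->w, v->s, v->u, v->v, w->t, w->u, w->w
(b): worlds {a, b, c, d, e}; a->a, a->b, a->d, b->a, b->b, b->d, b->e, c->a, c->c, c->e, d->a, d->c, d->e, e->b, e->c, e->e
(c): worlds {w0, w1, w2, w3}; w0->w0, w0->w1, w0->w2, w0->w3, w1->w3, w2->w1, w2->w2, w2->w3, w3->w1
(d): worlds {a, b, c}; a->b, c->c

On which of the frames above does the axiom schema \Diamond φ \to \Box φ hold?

(d)

Frame correspondent (Sahlqvist): \forall x \forall y \forall z (Rxy \wedge Rxz \to y = z) — i.e. partial functionality.
(a): fails — s sees both u and v.
(b): fails — a sees both a and b.
(c): fails — w0 sees both w0 and w1.
(d): satisfies the condition.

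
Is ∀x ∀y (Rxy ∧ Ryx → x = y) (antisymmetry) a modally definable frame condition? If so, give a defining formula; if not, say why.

If a class were modally definable it would be closed under surjective bounded morphisms (Goldblatt–Thomason).
The 4-cycle (worlds 0,1,2,3 with 0→1→2→3→0) is antisymmetric. Sending even-indexed worlds to • and odd-indexed worlds to ∘ is a surjective bounded morphism onto the two-world frame with •↔∘, which is not antisymmetric.
So the class is not modally definable.

Not modally definable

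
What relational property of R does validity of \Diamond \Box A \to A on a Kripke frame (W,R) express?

Replacing A by ¬A and contraposing gives the equivalent schema A → □◇A.
Suppose A→□◇A is valid. Take Rxy and set V(A)={x}. Then A at x, so □◇A at x, so ◇A at y, so some z with Ryz has A; z=x, i.e. Ryx.

symmetry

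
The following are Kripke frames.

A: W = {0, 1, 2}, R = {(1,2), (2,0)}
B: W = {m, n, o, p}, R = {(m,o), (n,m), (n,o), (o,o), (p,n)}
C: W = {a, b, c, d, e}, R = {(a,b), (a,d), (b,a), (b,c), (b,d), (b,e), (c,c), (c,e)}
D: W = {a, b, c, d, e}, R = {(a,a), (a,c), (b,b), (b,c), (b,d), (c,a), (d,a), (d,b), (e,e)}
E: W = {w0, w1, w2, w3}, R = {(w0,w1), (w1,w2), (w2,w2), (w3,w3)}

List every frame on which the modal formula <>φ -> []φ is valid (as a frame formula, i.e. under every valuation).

A, E

Frame correspondent (Sahlqvist): forall x forall y forall z (Rxy & Rxz -> y = z) — i.e. partial functionality.
A: satisfies the condition.
B: fails — n sees both m and o.
C: fails — a sees both b and d.
D: fails — a sees both a and c.
E: satisfies the condition.
Valid on: A, E.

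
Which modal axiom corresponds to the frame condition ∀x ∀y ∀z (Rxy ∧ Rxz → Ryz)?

This is the Euclidean property; the standard corresponding axiom is 5: ◇p → □◇p.
Suppose ◇p→□◇p is valid. Take Rxy, Rxz and set V(p)={y}. Then ◇p at x, so □◇p at x, so ◇p at z, so some w with Rzw has p; w=y, i.e. Rzy. By symmetry of the argument, Ryz.

◇p → □◇p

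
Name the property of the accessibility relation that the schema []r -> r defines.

reflexivity: forall x Rxx

Suppose □r→r is valid. At any x set V(r)={w : Rxw}. Then □r holds at x, so r holds at x, i.e. Rxx.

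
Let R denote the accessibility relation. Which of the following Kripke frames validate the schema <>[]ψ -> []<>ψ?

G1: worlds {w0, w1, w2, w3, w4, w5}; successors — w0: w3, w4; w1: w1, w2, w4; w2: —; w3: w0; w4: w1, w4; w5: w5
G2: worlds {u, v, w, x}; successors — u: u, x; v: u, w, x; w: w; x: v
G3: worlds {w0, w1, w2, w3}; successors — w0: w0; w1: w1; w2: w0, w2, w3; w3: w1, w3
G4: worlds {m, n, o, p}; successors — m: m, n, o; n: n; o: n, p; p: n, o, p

G4

The schema corresponds to convergence: forall x forall y forall z (Rxy & Rxz -> exists w (Ryw & Rzw)).
G1: fails — Rw0w4 and Rw0w3 but w4 and w3 have no common successor.
G2: fails — Ruu and Rux but u and x have no common successor.
G3: fails — Rw2w0 and Rw2w3 but w0 and w3 have no common successor.
G4: holds.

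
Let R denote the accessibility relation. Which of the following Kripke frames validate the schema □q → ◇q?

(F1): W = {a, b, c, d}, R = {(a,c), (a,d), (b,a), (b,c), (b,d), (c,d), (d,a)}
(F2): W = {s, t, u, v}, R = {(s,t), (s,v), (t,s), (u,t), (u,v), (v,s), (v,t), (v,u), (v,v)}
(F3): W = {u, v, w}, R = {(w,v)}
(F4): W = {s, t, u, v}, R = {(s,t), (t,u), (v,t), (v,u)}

This is the axiom for seriality; its first-order frame correspondent is ∀x ∃y Rxy.
(F1): ✓.
(F2): ✓.
(F3): fails — world u has no successor.
(F4): fails — world u has no successor.

(F1), (F2)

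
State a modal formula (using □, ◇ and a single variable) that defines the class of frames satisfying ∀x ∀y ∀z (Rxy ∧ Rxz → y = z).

◇q → □q

The condition is partial functionality. The CD schema ◇q → □q defines it.
Suppose ◇q→□q is valid. Take Rxy, Rxz and set V(q)={y}. Then ◇q at x, so □q at x, so q at z, i.e. z=y.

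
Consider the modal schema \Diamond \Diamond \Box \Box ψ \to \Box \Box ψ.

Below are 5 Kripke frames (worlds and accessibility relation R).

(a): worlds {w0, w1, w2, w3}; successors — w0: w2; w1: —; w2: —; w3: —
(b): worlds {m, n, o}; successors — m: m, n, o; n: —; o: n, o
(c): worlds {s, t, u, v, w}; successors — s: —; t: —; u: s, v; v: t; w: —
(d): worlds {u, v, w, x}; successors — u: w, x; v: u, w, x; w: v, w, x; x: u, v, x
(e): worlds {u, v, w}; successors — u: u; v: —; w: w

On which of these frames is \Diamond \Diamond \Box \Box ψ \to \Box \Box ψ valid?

(a), (d), (e)

This is the axiom for a generalized confluence (Geach) condition; its first-order frame correspondent is \forall x \forall y \forall z ((x R^2 y \wedge x R^2 z) \to \exists w (y R^2 w \wedge z = w)).
(a): satisfies the condition.
(b): fails — mR²n, mR²m but no w with nR²w and m=w.
(c): fails — uR²t, uR²t but no w* with tR²w* and t=w*.
(d): satisfies the condition.
(e): satisfies the condition.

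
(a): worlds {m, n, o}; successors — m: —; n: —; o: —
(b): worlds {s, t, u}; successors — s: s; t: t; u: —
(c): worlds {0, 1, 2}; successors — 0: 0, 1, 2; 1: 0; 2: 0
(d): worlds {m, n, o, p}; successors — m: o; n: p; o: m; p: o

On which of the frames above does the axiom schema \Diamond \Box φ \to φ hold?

This is the axiom for symmetry; its first-order frame correspondent is \forall x \forall y (Rxy \to Ryx).
(a): condition met.
(b): condition met.
(c): condition met.
(d): fails — Rnp but not Rpn.
Valid on: (a), (b), (c).

(a), (b), (c)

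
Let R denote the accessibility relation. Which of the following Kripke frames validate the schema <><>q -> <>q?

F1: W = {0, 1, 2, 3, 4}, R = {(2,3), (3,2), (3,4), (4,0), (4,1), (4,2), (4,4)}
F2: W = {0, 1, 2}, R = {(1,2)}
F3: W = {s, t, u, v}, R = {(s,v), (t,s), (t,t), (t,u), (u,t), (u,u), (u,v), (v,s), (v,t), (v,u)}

The schema corresponds to transitivity: forall x forall y forall z (Rxy & Ryz -> Rxz).
F1: fails — R34 and R40 but not R30.
F2: satisfies the condition.
F3: fails — Ruv and Rvs but not Rus.
Valid on: F2.

F2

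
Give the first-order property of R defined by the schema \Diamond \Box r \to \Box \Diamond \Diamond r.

This is a Sahlqvist (Geach-type) schema ◇^1□^1r → □^1◇^2r.
First-order correspondent: \forall x \forall y \forall z ((xRy \wedge xRz) \to \exists w (yRw \wedge z R^2 w)).

\forall x \forall y \forall z ((xRy \wedge xRz) \to \exists w (yRw \wedge z R^2 w))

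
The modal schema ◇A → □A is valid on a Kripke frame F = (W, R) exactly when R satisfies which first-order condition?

Suppose ◇A→□A is valid. Take Rxy, Rxz and set V(A)={y}. Then ◇A at x, so □A at x, so A at z, i.e. z=y.

partial functionality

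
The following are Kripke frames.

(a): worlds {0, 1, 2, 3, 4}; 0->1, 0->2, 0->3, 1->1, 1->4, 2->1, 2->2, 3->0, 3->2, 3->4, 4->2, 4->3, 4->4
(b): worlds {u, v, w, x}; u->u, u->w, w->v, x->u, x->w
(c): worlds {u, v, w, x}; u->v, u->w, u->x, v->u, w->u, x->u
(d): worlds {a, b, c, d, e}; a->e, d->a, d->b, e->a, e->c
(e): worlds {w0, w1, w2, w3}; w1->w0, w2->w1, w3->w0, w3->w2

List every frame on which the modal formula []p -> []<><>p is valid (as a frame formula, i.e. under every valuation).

(a), (c)

Frame correspondent (Sahlqvist): forall x forall z (xRz -> exists w (xRw & z R^2 w)) — i.e. a generalized confluence (Geach) condition.
(a): ✓.
(b): fails — uRw but no t with uRt and wR²t.
(c): ✓.
(d): fails — dRb but no w with dRw and bR²w.
(e): fails — w1Rw0 but no w with w1Rw and w0R²w.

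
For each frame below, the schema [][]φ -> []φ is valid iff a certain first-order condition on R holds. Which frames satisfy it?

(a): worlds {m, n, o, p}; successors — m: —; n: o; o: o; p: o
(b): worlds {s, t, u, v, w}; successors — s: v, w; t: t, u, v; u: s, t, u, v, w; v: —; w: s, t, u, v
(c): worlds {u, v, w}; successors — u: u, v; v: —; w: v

(a)

Frame correspondent (Sahlqvist): forall x forall y (Rxy -> exists z (Rxz & Rzy)) — i.e. density.
(a): holds.
(b): fails — Rsw but no z with Rsz and Rzw.
(c): fails — Rwv but no z with Rwz and Rzv.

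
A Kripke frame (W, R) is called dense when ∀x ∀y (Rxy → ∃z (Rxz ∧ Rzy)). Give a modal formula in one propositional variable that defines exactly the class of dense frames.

□□q → □q

The condition is density. The C4 schema □□q → □q defines it.
Suppose □□q→□q is valid. Take Rxy and set V(q)={w : xR²w}. Then □□q at x, so □q at x, so q at y, i.e. ∃z(Rxz∧Rzy).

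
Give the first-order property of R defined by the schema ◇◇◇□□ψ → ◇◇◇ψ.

∀x ∀y (xR³y → ∃w (yR²w ∧ xR³w))

This is a Sahlqvist (Geach-type) schema ◇^3□^2ψ → □^0◇^3ψ.
Minimal-valuation argument: fix x; take any y with xR^3y and any z with xR^0z. Set V(ψ) to the set of worlds R-reachable from y in exactly 2 steps. Then □^2ψ holds at y, so the antecedent holds at x; validity forces ◇^3ψ at z, giving a w with zR^3w and yR^2w.
First-order correspondent: ∀x ∀y (xR³y → ∃w (yR²w ∧ xR³w)).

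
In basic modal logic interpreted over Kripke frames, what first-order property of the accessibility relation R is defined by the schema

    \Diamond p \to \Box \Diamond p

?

the Euclidean property

Suppose ◇p→□◇p is valid. Take Rxy, Rxz and set V(p)={y}. Then ◇p at x, so □◇p at x, so ◇p at z, so some w with Rzw has p; w=y, i.e. Rzy. By symmetry of the argument, Ryz.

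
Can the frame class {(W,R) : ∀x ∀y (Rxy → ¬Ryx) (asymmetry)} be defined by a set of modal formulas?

Modal frame validity is preserved under surjective bounded morphisms.
The 4-cycle (worlds 0,1,2,3 with 0→1→2→3→0) is asymmetric. Mapping every world to a single reflexive point • is a surjective bounded morphism, and the reflexive point is not asymmetric (R•• but asymmetry requires ¬R••).
So no modal formula (or set of formulas) defines exactly the asymmetric frames.

No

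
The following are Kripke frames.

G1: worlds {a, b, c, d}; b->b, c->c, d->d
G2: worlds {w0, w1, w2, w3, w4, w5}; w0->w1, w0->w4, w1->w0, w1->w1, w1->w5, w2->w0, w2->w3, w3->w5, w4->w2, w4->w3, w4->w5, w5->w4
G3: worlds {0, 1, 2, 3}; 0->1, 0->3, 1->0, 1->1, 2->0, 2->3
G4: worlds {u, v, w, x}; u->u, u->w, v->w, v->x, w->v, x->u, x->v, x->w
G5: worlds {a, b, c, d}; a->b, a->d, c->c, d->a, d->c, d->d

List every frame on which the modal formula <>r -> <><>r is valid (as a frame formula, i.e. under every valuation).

G1

Frame correspondent (Sahlqvist): forall x forall y (xRy -> exists w (y = w & x R^2 w)) — i.e. a generalized confluence (Geach) condition.
G1: ✓.
G2: fails — w0Rw4 but no w with w4=w and w0R²w.
G3: fails — 0R3 but no w with 3=w and 0R²w.
G4: fails — vRx but no t with x=t and vR²t.
G5: fails — aRb but no w with b=w and aR²w.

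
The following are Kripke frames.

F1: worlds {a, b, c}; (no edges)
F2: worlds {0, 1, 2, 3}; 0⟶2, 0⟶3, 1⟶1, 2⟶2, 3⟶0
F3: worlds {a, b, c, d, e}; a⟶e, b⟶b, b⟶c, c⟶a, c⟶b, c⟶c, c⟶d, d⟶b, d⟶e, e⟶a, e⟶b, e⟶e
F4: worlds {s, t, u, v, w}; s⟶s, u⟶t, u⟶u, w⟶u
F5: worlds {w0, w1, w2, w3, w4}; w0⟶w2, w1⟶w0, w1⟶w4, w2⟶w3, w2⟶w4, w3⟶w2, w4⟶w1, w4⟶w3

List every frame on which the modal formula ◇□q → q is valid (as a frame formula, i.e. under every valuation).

Frame correspondent (Sahlqvist): ∀x ∀y (Rxy → Ryx) — i.e. symmetry.
F1: holds.
F2: fails — R02 but not R20.
F3: fails — Rcd but not Rdc.
F4: fails — Rwu but not Ruw.
F5: fails — Rw1w0 but not Rw0w1.

F1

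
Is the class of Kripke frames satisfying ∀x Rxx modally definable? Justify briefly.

Yes, by □p → p

This is a Sahlqvist condition; the T axiom □p → p defines it.
Suppose □p→p is valid. At any x set V(p)={w : Rxw}. Then □p holds at x, so p holds at x, i.e. Rxx.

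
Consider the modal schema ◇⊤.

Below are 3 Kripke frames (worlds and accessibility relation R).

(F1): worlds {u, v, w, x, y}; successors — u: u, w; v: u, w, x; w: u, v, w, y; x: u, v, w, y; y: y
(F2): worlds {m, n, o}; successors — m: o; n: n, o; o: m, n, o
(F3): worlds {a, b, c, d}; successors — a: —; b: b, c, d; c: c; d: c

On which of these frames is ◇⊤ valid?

(F1), (F2)

Frame correspondent (Sahlqvist): ∀x ∃y Rxy — i.e. seriality.
(F1): holds.
(F2): holds.
(F3): fails — world a has no successor.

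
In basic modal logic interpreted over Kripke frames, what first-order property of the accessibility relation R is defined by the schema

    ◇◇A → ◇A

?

Transitivity

Replacing A by ¬A and contraposing gives the equivalent schema □A → □□A.
Suppose □A→□□A is valid. Take Rxy, Ryz and set V(A)={w : Rxw}. Then □A at x, so □□A at x, so □A at y, so A at z, i.e. Rxz.
Conversely, any frame satisfying ∀x ∀y ∀z (Rxy ∧ Ryz → Rxz) validates the schema.
So the correspondent is transitivity.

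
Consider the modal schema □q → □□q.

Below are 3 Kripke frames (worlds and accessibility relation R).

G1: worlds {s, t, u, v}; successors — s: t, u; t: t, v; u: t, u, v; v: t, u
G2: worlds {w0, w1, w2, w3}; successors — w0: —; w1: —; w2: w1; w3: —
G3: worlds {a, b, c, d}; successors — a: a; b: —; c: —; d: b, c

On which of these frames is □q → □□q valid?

G2, G3

The schema corresponds to transitivity: ∀x ∀y ∀z (Rxy ∧ Ryz → Rxz).
G1: fails — Rtv and Rvu but not Rtu.
G2: satisfies the condition.
G3: satisfies the condition.
Valid on: G2, G3.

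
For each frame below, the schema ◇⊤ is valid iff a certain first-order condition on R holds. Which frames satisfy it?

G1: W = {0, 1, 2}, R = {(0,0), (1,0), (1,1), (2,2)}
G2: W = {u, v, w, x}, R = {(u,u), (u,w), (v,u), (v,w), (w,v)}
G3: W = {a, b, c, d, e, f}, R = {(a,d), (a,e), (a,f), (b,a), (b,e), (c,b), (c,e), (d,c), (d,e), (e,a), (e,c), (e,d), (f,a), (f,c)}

The schema corresponds to seriality: ∀x ∃y Rxy.
G1: satisfies the condition.
G2: fails — world x has no successor.
G3: satisfies the condition.
Valid on: G1, G3.

G1, G3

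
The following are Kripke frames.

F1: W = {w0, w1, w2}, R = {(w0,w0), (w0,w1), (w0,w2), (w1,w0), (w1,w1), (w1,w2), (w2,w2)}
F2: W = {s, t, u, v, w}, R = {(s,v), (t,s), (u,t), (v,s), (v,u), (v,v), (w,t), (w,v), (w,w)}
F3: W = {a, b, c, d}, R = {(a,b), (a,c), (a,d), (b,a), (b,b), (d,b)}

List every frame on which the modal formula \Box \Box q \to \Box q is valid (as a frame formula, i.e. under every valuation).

Frame correspondent (Sahlqvist): \forall x \forall y (Rxy \to \exists z (Rxz \wedge Rzy)) — i.e. density.
F1: holds.
F2: fails — Rut but no z with Ruz and Rzt.
F3: fails — Rac but no z with Raz and Rzc.
Valid on: F1.

F1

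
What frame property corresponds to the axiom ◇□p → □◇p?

Suppose ◇□p→□◇p is valid. Take Rxy, Rxz and set V(p)={w : Ryw}. Then □p at y so ◇□p at x, so □◇p at x, so ◇p at z, giving w with Rzw and Ryw.
Conversely, any frame satisfying ∀x ∀y ∀z (Rxy ∧ Rxz → ∃w (Ryw ∧ Rzw)) validates the schema.
Frame condition: ∀x ∀y ∀z (Rxy ∧ Rxz → ∃w (Ryw ∧ Rzw)).

Convergence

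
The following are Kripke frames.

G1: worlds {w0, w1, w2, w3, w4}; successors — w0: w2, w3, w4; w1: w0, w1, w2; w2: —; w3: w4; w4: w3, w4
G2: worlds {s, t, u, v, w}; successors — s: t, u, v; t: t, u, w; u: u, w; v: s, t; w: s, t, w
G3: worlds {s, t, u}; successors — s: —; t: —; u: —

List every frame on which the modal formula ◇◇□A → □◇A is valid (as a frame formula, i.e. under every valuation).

G3

Frame correspondent (Sahlqvist): ∀x ∀y ∀z ((xR²y ∧ xRz) → ∃w (yRw ∧ zRw)) — i.e. a generalized confluence (Geach) condition.
G1: fails — w0R²w3, w0Rw2 but no w with w3Rw and w2Rw.
G2: fails — sR²u, sRv but no w* with uRw* and vRw*.
G3: ✓.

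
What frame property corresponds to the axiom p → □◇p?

symmetry

This schema is the B axiom.
Its frame correspondent is symmetry — ∀x ∀y (Rxy → Ryx).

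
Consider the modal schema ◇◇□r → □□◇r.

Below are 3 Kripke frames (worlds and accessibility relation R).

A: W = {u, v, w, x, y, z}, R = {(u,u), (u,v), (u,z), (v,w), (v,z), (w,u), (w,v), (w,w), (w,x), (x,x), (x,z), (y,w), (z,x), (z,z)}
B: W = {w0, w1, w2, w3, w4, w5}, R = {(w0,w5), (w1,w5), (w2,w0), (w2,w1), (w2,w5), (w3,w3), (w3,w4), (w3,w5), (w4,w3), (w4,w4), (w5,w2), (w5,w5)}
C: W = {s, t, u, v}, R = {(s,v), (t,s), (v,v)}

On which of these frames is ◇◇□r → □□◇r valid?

A, C

Frame correspondent (Sahlqvist): ∀x ∀y ∀z ((xR²y ∧ xR²z) → ∃w (yRw ∧ zRw)) — i.e. a generalized confluence (Geach) condition.
A: condition met.
B: fails — w3R²w2, w3R²w4 but no w with w2Rw and w4Rw.
C: condition met.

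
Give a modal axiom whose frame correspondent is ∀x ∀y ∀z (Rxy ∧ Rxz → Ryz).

The condition is the Euclidean property. The 5 schema ◇r → □◇r defines it.
Suppose ◇r→□◇r is valid. Take Rxy, Rxz and set V(r)={y}. Then ◇r at x, so □◇r at x, so ◇r at z, so some w with Rzw has r; w=y, i.e. Rzy. By symmetry of the argument, Ryz.

◇r → □◇r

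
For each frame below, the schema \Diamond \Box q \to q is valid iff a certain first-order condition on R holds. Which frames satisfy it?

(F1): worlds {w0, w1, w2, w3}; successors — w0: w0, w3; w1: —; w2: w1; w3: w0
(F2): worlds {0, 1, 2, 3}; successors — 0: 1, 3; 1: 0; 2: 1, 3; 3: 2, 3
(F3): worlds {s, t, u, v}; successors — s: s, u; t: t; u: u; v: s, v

none

Frame correspondent (Sahlqvist): \forall x \forall y (Rxy \to Ryx) — i.e. symmetry.
(F1): fails — Rw2w1 but not Rw1w2.
(F2): fails — R21 but not R12.
(F3): fails — Rvs but not Rsv.
Valid on no frame.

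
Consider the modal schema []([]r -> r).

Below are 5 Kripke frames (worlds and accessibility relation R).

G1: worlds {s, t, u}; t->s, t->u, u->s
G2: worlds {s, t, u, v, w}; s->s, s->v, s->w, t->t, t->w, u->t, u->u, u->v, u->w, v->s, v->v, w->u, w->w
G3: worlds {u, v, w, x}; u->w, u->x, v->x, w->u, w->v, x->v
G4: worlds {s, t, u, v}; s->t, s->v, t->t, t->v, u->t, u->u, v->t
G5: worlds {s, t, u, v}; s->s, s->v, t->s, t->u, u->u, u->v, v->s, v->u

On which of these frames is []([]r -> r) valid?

G2

This is the axiom for shift-reflexivity; its first-order frame correspondent is forall x forall y (Rxy -> Ryy).
G1: fails — Rus but not Rss.
G2: holds.
G3: fails — Rwu but not Ruu.
G4: fails — Rtv but not Rvv.
G5: fails — Ruv but not Rvv.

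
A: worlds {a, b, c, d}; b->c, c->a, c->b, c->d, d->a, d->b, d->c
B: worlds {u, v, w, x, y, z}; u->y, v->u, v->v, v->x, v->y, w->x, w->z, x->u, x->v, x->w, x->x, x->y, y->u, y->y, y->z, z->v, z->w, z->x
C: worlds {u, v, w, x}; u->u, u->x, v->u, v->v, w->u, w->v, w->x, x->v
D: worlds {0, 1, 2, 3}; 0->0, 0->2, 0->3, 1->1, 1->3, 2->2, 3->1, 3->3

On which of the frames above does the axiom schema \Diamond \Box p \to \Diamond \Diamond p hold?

Frame correspondent (Sahlqvist): \forall x \forall y (xRy \to \exists w (yRw \wedge x R^2 w)) — i.e. a generalized confluence (Geach) condition.
A: fails — cRa but no w with aRw and cR²w.
B: holds.
C: holds.
D: holds.

B, C, D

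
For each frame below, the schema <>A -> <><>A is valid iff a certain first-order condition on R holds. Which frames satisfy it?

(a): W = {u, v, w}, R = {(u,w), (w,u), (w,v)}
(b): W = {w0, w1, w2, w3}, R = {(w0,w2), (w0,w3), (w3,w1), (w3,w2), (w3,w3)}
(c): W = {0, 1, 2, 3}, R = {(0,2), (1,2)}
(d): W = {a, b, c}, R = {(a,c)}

The schema corresponds to a generalized confluence (Geach) condition: forall x forall y (xRy -> exists w (y = w & x R^2 w)).
(a): fails — uRw but no t with w=t and uR²t.
(b): condition met.
(c): fails — 0R2 but no w with 2=w and 0R²w.
(d): fails — aRc but no w with c=w and aR²w.
Valid on: (b).

(b)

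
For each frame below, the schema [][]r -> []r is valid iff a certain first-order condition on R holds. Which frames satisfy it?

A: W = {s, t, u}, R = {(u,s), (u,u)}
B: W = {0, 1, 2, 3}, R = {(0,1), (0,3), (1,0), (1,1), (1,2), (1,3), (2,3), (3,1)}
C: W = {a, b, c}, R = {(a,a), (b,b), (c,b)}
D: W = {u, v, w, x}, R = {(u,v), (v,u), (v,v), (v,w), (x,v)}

A, C, D

Frame correspondent (Sahlqvist): forall x forall y (Rxy -> exists z (Rxz & Rzy)) — i.e. density.
A: holds.
B: fails — R23 but no z with R2z and Rz3.
C: holds.
D: holds.
Valid on: A, C, D.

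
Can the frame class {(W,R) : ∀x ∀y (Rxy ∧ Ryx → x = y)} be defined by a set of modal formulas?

Not modally definable

Modal frame validity is preserved under surjective bounded morphisms.
The 4-cycle (worlds 0,1,2,3 with 0→1→2→3→0) is antisymmetric. Sending even-indexed worlds to a and odd-indexed worlds to b is a surjective bounded morphism onto the two-world frame with a↔b, which is not antisymmetric.
So no modal formula (or set of formulas) defines exactly the antisymmetric frames.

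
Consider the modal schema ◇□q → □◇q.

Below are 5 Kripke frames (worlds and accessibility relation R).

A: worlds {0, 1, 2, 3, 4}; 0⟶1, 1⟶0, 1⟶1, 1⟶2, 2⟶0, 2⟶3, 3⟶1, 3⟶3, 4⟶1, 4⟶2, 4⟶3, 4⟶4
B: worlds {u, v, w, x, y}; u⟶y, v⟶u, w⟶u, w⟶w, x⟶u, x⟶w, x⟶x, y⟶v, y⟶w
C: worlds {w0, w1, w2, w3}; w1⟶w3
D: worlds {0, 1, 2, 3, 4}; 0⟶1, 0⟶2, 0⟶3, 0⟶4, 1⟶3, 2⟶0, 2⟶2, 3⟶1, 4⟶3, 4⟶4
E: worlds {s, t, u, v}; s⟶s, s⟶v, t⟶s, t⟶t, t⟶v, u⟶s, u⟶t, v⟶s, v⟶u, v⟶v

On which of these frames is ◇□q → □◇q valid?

The schema corresponds to convergence: ∀x ∀y ∀z (Rxy ∧ Rxz → ∃w (Ryw ∧ Rzw)).
A: fails — R10 and R12 but 0 and 2 have no common successor.
B: fails — Rww and Rwu but w and u have no common successor.
C: fails — Rw1w3 and Rw1w3 but w3 and w3 have no common successor.
D: fails — R02 and R01 but 2 and 1 have no common successor.
E: condition met.

E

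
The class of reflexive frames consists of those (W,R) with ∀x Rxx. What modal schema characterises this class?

This is reflexivity; the standard corresponding axiom is T: □ψ → ψ.
Suppose □ψ→ψ is valid. At any x set V(ψ)={w : Rxw}. Then □ψ holds at x, so ψ holds at x, i.e. Rxx.

□ψ → ψ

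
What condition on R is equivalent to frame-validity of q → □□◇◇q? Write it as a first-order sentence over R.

∀x ∀z (xR²z → ∃w (x = w ∧ zR²w))

This is a Sahlqvist (Geach-type) schema ◇^0□^0q → □^2◇^2q.
Minimal-valuation argument: fix x; take any y with xR^0y and any z with xR^2z. Set V(q) to the set of worlds R-reachable from y in exactly 0 steps. Then □^0q holds at y, so the antecedent holds at x; validity forces ◇^2q at z, giving a w with zR^2w and yR^0w.
First-order correspondent: ∀x ∀z (xR²z → ∃w (x = w ∧ zR²w)).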